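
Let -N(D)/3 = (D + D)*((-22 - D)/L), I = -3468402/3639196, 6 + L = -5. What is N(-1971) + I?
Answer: -3812700373533/1819598 ≈ -2.0954e+6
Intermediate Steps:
L = -11 (L = -6 - 5 = -11)
I = -1734201/1819598 (I = -3468402*1/3639196 = -1734201/1819598 ≈ -0.95307)
N(D) = -6*D*(2 + D/11) (N(D) = -3*(D + D)*(-22 - D)/(-11) = -3*2*D*(-22 - D)*(-1/11) = -3*2*D*(2 + D/11) = -6*D*(2 + D/11))
N(-1971) + I = -6/11*(-1971)*(22 - 1971) - 1734201/1819598 = -6/11*(-1971)*(-1949) - 1734201/1819598 = -23048874/11 - 1734201/1819598 = -3812700373533/1819598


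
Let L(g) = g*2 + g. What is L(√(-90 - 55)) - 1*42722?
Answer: -42722 + 3*I*√145 ≈ -42722.0 + 36.125*I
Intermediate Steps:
L(g) = 3*g (L(g) = 2*g + g = 3*g)
L(√(-90 - 55)) - 1*42722 = 3*√(-90 - 55) - 1*42722 = 3*√(-145) - 42722 = 3*(I*√145) - 42722 = 3*I*√145 - 42722 = -42722 + 3*I*√145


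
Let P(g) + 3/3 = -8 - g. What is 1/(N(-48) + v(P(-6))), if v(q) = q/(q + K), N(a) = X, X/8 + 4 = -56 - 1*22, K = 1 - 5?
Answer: -7/4589 ≈ -0.0015254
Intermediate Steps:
K = -4
X = -656 (X = -32 + 8*(-56 - 1*22) = -32 + 8*(-56 - 22) = -32 + 8*(-78) = -32 - 624 = -656)
P(g) = -9 - g (P(g) = -1 + (-8 - g) = -9 - g)
N(a) = -656
v(q) = q/(-4 + q) (v(q) = q/(q - 4) = q/(-4 + q))
1/(N(-48) + v(P(-6))) = 1/(-656 + (-9 - 1*(-6))/(-4 + (-9 - 1*(-6)))) = 1/(-656 + (-9 + 6)/(-4 + (-9 + 6))) = 1/(-656 - 3/(-4 - 3)) = 1/(-656 - 3/(-7)) = 1/(-656 - 3*(-1/7)) = 1/(-656 + 3/7) = 1/(-4589/7) = -7/4589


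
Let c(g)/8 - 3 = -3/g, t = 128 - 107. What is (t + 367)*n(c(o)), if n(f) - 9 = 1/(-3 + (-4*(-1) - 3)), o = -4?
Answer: 3298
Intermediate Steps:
t = 21
c(g) = 24 - 24/g (c(g) = 24 + 8*(-3/g) = 24 - 24/g)
n(f) = 17/2 (n(f) = 9 + 1/(-3 + (-4*(-1) - 3)) = 9 + 1/(-3 + (4 - 3)) = 9 + 1/(-3 + 1) = 9 + 1/(-2) = 9 - 1/2 = 17/2)
(t + 367)*n(c(o)) = (21 + 367)*(17/2) = 388*(17/2) = 3298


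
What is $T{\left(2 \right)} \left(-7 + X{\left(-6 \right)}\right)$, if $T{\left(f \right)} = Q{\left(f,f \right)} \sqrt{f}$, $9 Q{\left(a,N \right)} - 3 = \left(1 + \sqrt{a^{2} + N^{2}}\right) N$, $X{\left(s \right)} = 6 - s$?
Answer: $\frac{40}{9} + \frac{25 \sqrt{2}}{9} \approx 8.3728$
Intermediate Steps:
$Q{\left(a,N \right)} = \frac{1}{3} + \frac{N \left(1 + \sqrt{N^{2} + a^{2}}\right)}{9}$ ($Q{\left(a,N \right)} = \frac{1}{3} + \frac{\left(1 + \sqrt{a^{2} + N^{2}}\right) N}{9} = \frac{1}{3} + \frac{\left(1 + \sqrt{N^{2} + a^{2}}\right) N}{9} = \frac{1}{3} + \frac{N \left(1 + \sqrt{N^{2} + a^{2}}\right)}{9}$)
$T{\left(f \right)} = \sqrt{f} \left(\frac{1}{3} + \frac{f}{9} + \frac{f \sqrt{2} \sqrt{f^{2}}}{9}\right)$ ($T{\left(f \right)} = \left(\frac{1}{3} + \frac{f}{9} + \frac{f \sqrt{f^{2} + f^{2}}}{9}\right) \sqrt{f} = \left(\frac{1}{3} + \frac{f}{9} + \frac{f \sqrt{2 f^{2}}}{9}\right) \sqrt{f} = \left(\frac{1}{3} + \frac{f}{9} + \frac{f \sqrt{2} \sqrt{f^{2}}}{9}\right) \sqrt{f} = \sqrt{f} \left(\frac{1}{3} + \frac{f}{9} + \frac{f \sqrt{2} \sqrt{f^{2}}}{9}\right)$)
$T{\left(2 \right)} \left(-7 + X{\left(-6 \right)}\right) = \frac{\sqrt{2} \left(3 + 2 + 2 \sqrt{2} \sqrt{2^{2}}\right)}{9} \left(-7 + \left(6 - -6\right)\right) = \frac{\sqrt{2} \left(3 + 2 + 2 \sqrt{2} \sqrt{4}\right)}{9} \left(-7 + \left(6 + 6\right)\right) = \frac{\sqrt{2} \left(3 + 2 + 2 \sqrt{2} \cdot 2\right)}{9} \left(-7 + 12\right) = \frac{\sqrt{2} \left(3 + 2 + 4 \sqrt{2}\right)}{9} \cdot 5 = \frac{\sqrt{2} \left(5 + 4 \sqrt{2}\right)}{9} \cdot 5 = \frac{5 \sqrt{2} \left(5 + 4 \sqrt{2}\right)}{9}$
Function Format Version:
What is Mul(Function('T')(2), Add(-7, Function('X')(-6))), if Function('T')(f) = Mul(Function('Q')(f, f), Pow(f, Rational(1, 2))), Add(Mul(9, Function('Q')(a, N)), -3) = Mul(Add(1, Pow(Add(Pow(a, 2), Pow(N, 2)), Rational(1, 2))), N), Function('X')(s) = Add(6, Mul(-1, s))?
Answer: Add(Rational(40, 9), Mul(Rational(25, 9), Pow(2, Rational(1, 2)))) ≈ 8.3728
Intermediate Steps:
Function('Q')(a, N) = Add(Rational(1, 3), Mul(Rational(1, 9), N, Add(1, Pow(Add(Pow(N, 2), Pow(a, 2)), Rational(1, 2))))) (Function('Q')(a, N) = Add(Rational(1, 3), Mul(Rational(1, 9), Mul(Add(1, Pow(Add(Pow(a, 2), Pow(N, 2)), Rational(1, 2))), N))) = Add(Rational(1, 3), Mul(Rational(1, 9), Mul(Add(1, Pow(Add(Pow(N, 2), Pow(a, 2)), Rational(1, 2))), N))) = Add(Rational(1, 3), Mul(Rational(1, 9), Mul(N, Add(1, Pow(Add(Pow(N, 2), Pow(a, 2)), Rational(1, 2)))))) = Add(Rational(1, 3), Mul(Rational(1, 9), N, Add(1, Pow(Add(Pow(N, 2), Pow(a, 2)), Rational(1, 2))))))
Function('T')(f) = Mul(Pow(f, Rational(1, 2)), Add(Rational(1, 3), Mul(Rational(1, 9), f), Mul(Rational(1, 9), f, Pow(2, Rational(1, 2)), Pow(Pow(f, 2), Rational(1, 2))))) (Function('T')(f) = Mul(Add(Rational(1, 3), Mul(Rational(1, 9), f), Mul(Rational(1, 9), f, Pow(Add(Pow(f, 2), Pow(f, 2)), Rational(1, 2)))), Pow(f, Rational(1, 2))) = Mul(Add(Rational(1, 3), Mul(Rational(1, 9), f), Mul(Rational(1, 9), f, Pow(Mul(2, Pow(f, 2)), Rational(1, 2)))), Pow(f, Rational(1, 2))) = Mul(Add(Rational(1, 3), Mul(Rational(1, 9), f), Mul(Rational(1, 9), f, Mul(Pow(2, Rational(1, 2)), Pow(Pow(f, 2), Rational(1, 2))))), Pow(f, Rational(1, 2))) = Mul(Add(Rational(1, 3), Mul(Rational(1, 9), f), Mul(Rational(1, 9), f, Pow(2, Rational(1, 2)), Pow(Pow(f, 2), Rational(1, 2)))), Pow(f, Rational(1, 2))) = Mul(Pow(f, Rational(1, 2)), Add(Rational(1, 3), Mul(Rational(1, 9), f), Mul(Rational(1, 9), f, Pow(2, Rational(1, 2)), Pow(Pow(f, 2), Rational(1, 2))))))
Mul(Function('T')(2), Add(-7, Function('X')(-6))) = Mul(Mul(Rational(1, 9), Pow(2, Rational(1, 2)), Add(3, 2, Mul(2, Pow(2, Rational(1, 2)), Pow(Pow(2, 2), Rational(1, 2))))), Add(-7, Add(6, Mul(-1, -6)))) = Mul(Mul(Rational(1, 9), Pow(2, Rational(1, 2)), Add(3, 2, Mul(2, Pow(2, Rational(1, 2)), Pow(4, Rational(1, 2))))), Add(-7, Add(6, 6))) = Mul(Mul(Rational(1, 9), Pow(2, Rational(1, 2)), Add(3, 2, Mul(2, Pow(2, Rational(1, 2)), 2))), Add(-7, 12)) = Mul(Mul(Rational(1, 9), Pow(2, Rational(1, 2)), Add(3, 2, Mul(4, Pow(2, Rational(1, 2))))), 5) = Mul(Mul(Rational(1, 9), Pow(2, Rational(1, 2)), Add(5, Mul(4, Pow(2, Rational(1, 2))))), 5) = Mul(Rational(5, 9), Pow(2, Rational(1, 2)), Add(5, Mul(4, Pow(2, Rational(1, 2)))))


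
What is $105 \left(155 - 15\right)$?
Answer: $14700$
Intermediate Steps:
$105 \left(155 - 15\right) = 105 \cdot 140 = 14700$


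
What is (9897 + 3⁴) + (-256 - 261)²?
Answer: 277267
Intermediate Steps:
(9897 + 3⁴) + (-256 - 261)² = (9897 + 81) + (-517)² = 9978 + 267289 = 277267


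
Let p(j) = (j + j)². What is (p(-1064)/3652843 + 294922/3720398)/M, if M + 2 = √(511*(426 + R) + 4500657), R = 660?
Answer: 17924694540078/34352870511974193443 + 8962347270039*√5055603/34352870511974193443 ≈ 0.00058713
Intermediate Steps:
p(j) = 4*j² (p(j) = (2*j)² = 4*j²)
M = -2 + √5055603 (M = -2 + √(511*(426 + 660) + 4500657) = -2 + √(511*1086 + 4500657) = -2 + √(554946 + 4500657) = -2 + √5055603 ≈ 2246.5)
(p(-1064)/3652843 + 294922/3720398)/M = ((4*(-1064)²)/3652843 + 294922/3720398)/(-2 + √5055603) = ((4*1132096)*(1/3652843) + 294922*(1/3720398))/(-2 + √5055603) = (4528384*(1/3652843) + 147461/1860199)/(-2 + √5055603) = (4528384/3652843 + 147461/1860199)/(-2 + √5055603) = 8962347270039/(6795014895757*(-2 + √5055603))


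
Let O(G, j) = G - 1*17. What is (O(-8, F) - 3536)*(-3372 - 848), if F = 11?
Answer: 15027420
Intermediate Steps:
O(G, j) = -17 + G (O(G, j) = G - 17 = -17 + G)
(O(-8, F) - 3536)*(-3372 - 848) = ((-17 - 8) - 3536)*(-3372 - 848) = (-25 - 3536)*(-4220) = -3561*(-4220) = 15027420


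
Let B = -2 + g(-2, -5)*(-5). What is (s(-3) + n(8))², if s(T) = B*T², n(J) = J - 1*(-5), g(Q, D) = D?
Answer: 48400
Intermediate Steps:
n(J) = 5 + J (n(J) = J + 5 = 5 + J)
B = 23 (B = -2 - 5*(-5) = -2 + 25 = 23)
s(T) = 23*T²
(s(-3) + n(8))² = (23*(-3)² + (5 + 8))² = (23*9 + 13)² = (207 + 13)² = 220² = 48400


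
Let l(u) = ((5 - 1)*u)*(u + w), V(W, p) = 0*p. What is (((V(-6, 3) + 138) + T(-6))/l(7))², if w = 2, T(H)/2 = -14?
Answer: 3025/15876 ≈ 0.19054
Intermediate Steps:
T(H) = -28 (T(H) = 2*(-14) = -28)
V(W, p) = 0
l(u) = 4*u*(2 + u) (l(u) = ((5 - 1)*u)*(u + 2) = (4*u)*(2 + u) = 4*u*(2 + u))
(((V(-6, 3) + 138) + T(-6))/l(7))² = (((0 + 138) - 28)/((4*7*(2 + 7))))² = ((138 - 28)/((4*7*9)))² = (110/252)² = (110*(1/252))² = (55/126)² = 3025/15876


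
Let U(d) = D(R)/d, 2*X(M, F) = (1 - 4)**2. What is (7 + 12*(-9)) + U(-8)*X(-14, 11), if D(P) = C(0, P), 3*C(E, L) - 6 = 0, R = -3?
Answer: -817/8 ≈ -102.13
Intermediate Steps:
X(M, F) = 9/2 (X(M, F) = (1 - 4)**2/2 = (1/2)*(-3)**2 = (1/2)*9 = 9/2)
C(E, L) = 2 (C(E, L) = 2 + (1/3)*0 = 2 + 0 = 2)
D(P) = 2
U(d) = 2/d
(7 + 12*(-9)) + U(-8)*X(-14, 11) = (7 + 12*(-9)) + (2/(-8))*(9/2) = (7 - 108) + (2*(-1/8))*(9/2) = -101 - 1/4*9/2 = -101 - 9/8 = -817/8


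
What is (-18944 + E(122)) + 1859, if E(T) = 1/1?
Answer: -17084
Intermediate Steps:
E(T) = 1
(-18944 + E(122)) + 1859 = (-18944 + 1) + 1859 = -18943 + 1859 = -17084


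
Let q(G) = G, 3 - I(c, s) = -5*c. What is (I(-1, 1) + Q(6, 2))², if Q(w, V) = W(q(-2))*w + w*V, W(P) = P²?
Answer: 1156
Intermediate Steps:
I(c, s) = 3 + 5*c (I(c, s) = 3 - (-5)*c = 3 + 5*c)
Q(w, V) = 4*w + V*w (Q(w, V) = (-2)²*w + w*V = 4*w + V*w)
(I(-1, 1) + Q(6, 2))² = ((3 + 5*(-1)) + 6*(4 + 2))² = ((3 - 5) + 6*6)² = (-2 + 36)² = 34² = 1156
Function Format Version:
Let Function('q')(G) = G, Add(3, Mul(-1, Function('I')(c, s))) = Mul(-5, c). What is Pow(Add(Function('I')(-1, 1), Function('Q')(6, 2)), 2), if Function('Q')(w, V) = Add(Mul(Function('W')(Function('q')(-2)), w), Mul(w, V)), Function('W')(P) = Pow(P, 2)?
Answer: 1156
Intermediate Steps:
Function('I')(c, s) = Add(3, Mul(5, c)) (Function('I')(c, s) = Add(3, Mul(-1, Mul(-5, c))) = Add(3, Mul(5, c)))
Function('Q')(w, V) = Add(Mul(4, w), Mul(V, w)) (Function('Q')(w, V) = Add(Mul(Pow(-2, 2), w), Mul(w, V)) = Add(Mul(4, w), Mul(V, w)))
Pow(Add(Function('I')(-1, 1), Function('Q')(6, 2)), 2) = Pow(Add(Add(3, Mul(5, -1)), Mul(6, Add(4, 2))), 2) = Pow(Add(Add(3, -5), Mul(6, 6)), 2) = Pow(Add(-2, 36), 2) = Pow(34, 2) = 1156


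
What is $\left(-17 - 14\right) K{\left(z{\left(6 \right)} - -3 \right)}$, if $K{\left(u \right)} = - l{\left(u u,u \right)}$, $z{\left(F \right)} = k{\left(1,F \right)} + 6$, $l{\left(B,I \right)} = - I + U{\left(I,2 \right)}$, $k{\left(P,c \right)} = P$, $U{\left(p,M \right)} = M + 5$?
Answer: $-93$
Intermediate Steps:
$U{\left(p,M \right)} = 5 + M$
$l{\left(B,I \right)} = 7 - I$ ($l{\left(B,I \right)} = - I + \left(5 + 2\right) = - I + 7 = 7 - I$)
$z{\left(F \right)} = 7$ ($z{\left(F \right)} = 1 + 6 = 7$)
$K{\left(u \right)} = -7 + u$ ($K{\left(u \right)} = - (7 - u) = -7 + u$)
$\left(-17 - 14\right) K{\left(z{\left(6 \right)} - -3 \right)} = \left(-17 - 14\right) \left(-7 + \left(7 - -3\right)\right) = - 31 \left(-7 + \left(7 + 3\right)\right) = - 31 \left(-7 + 10\right) = \left(-31\right) 3 = -93$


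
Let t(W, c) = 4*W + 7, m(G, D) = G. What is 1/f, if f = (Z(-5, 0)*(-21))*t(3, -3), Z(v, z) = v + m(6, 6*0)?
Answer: -1/399 ≈ -0.0025063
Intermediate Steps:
Z(v, z) = 6 + v (Z(v, z) = v + 6 = 6 + v)
t(W, c) = 7 + 4*W
f = -399 (f = ((6 - 5)*(-21))*(7 + 4*3) = (1*(-21))*(7 + 12) = -21*19 = -399)
1/f = 1/(-399) = -1/399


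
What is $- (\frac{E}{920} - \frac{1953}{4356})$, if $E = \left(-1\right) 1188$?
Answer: $\frac{96829}{55660} \approx 1.7397$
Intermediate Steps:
$E = -1188$
$- (\frac{E}{920} - \frac{1953}{4356}) = - (- \frac{1188}{920} - \frac{1953}{4356}) = - (\left(-1188\right) \frac{1}{920} - \frac{217}{484}) = - (- \frac{297}{230} - \frac{217}{484}) = \left(-1\right) \left(- \frac{96829}{55660}\right) = \frac{96829}{55660}$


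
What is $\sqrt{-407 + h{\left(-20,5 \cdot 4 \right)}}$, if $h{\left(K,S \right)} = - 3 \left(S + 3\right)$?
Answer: $2 i \sqrt{119} \approx 21.817 i$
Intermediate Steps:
$h{\left(K,S \right)} = -9 - 3 S$ ($h{\left(K,S \right)} = - 3 \left(3 + S\right) = -9 - 3 S$)
$\sqrt{-407 + h{\left(-20,5 \cdot 4 \right)}} = \sqrt{-407 - \left(9 + 3 \cdot 5 \cdot 4\right)} = \sqrt{-407 - 69} = \sqrt{-476} = 2 i \sqrt{119}$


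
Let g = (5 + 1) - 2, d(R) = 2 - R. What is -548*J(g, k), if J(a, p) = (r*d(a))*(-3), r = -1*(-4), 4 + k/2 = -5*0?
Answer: -13152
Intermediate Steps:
k = -8 (k = -8 + 2*(-5*0) = -8 + 2*0 = -8 + 0 = -8)
g = 4 (g = 6 - 2 = 4)
r = 4
J(a, p) = -24 + 12*a (J(a, p) = (4*(2 - a))*(-3) = (8 - 4*a)*(-3) = -24 + 12*a)
-548*J(g, k) = -548*(-24 + 12*4) = -548*(-24 + 48) = -548*24 = -13152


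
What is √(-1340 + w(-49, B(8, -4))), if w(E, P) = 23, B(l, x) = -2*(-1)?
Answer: I*√1317 ≈ 36.29*I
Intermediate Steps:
B(l, x) = 2
√(-1340 + w(-49, B(8, -4))) = √(-1340 + 23) = √(-1317) = I*√1317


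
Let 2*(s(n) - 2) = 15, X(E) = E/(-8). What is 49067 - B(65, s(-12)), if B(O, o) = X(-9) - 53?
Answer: 392951/8 ≈ 49119.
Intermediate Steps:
X(E) = -E/8 (X(E) = E*(-⅛) = -E/8)
s(n) = 19/2 (s(n) = 2 + (½)*15 = 2 + 15/2 = 19/2)
B(O, o) = -415/8 (B(O, o) = -⅛*(-9) - 53 = 9/8 - 53 = -415/8)
49067 - B(65, s(-12)) = 49067 - 1*(-415/8) = 49067 + 415/8 = 392951/8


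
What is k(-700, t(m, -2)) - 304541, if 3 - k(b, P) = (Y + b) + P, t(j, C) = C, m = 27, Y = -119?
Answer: -303717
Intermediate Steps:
k(b, P) = 122 - P - b (k(b, P) = 3 - ((-119 + b) + P) = 3 - (-119 + P + b) = 3 + (119 - P - b) = 122 - P - b)
k(-700, t(m, -2)) - 304541 = (122 - 1*(-2) - 1*(-700)) - 304541 = (122 + 2 + 700) - 304541 = 824 - 304541 = -303717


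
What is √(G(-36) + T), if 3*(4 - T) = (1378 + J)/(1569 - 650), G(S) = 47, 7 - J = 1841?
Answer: √43212299/919 ≈ 7.1530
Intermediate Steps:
J = -1834 (J = 7 - 1*1841 = 7 - 1841 = -1834)
T = 3828/919 (T = 4 - (1378 - 1834)/(3*(1569 - 650)) = 4 - (-152)/919 = 4 - ⅓*(-456/919) = 4 + 152/919 = 3828/919 ≈ 4.1654)
√(G(-36) + T) = √(47 + 3828/919) = √(47021/919) = √43212299/919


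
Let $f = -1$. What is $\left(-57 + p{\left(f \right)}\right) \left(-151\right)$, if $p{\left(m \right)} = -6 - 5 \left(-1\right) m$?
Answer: $10268$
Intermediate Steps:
$p{\left(m \right)} = -6 + 5 m$ ($p{\left(m \right)} = -6 - - 5 m = -6 + 5 m$)
$\left(-57 + p{\left(f \right)}\right) \left(-151\right) = \left(-57 + \left(-6 + 5 \left(-1\right)\right)\right) \left(-151\right) = \left(-57 - 11\right) \left(-151\right) = \left(-68\right) \left(-151\right) = 10268$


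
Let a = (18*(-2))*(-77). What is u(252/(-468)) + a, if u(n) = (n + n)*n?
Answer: 468566/169 ≈ 2772.6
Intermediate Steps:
a = 2772 (a = -36*(-77) = 2772)
u(n) = 2*n**2 (u(n) = (2*n)*n = 2*n**2)
u(252/(-468)) + a = 2*(252/(-468))**2 + 2772 = 2*(252*(-1/468))**2 + 2772 = 2*(-7/13)**2 + 2772 = 2*(49/169) + 2772 = 98/169 + 2772 = 468566/169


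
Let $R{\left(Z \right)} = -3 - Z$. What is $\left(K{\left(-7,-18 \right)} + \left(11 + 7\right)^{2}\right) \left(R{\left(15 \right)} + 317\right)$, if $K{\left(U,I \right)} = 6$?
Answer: $98670$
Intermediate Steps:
$\left(K{\left(-7,-18 \right)} + \left(11 + 7\right)^{2}\right) \left(R{\left(15 \right)} + 317\right) = \left(6 + \left(11 + 7\right)^{2}\right) \left(\left(-3 - 15\right) + 317\right) = \left(6 + 18^{2}\right) \left(\left(-3 - 15\right) + 317\right) = \left(6 + 324\right) \left(-18 + 317\right) = 330 \cdot 299 = 98670$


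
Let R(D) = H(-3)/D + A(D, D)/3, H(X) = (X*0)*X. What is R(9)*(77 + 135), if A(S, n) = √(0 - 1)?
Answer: 212*I/3 ≈ 70.667*I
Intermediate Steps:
H(X) = 0 (H(X) = 0*X = 0)
A(S, n) = I (A(S, n) = √(-1) = I)
R(D) = I/3 (R(D) = 0/D + I/3 = 0 + I*(⅓) = 0 + I/3 = I/3)
R(9)*(77 + 135) = (I/3)*(77 + 135) = (I/3)*212 = 212*I/3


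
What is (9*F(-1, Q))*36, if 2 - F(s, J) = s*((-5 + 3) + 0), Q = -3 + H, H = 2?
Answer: 0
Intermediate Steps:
Q = -1 (Q = -3 + 2 = -1)
F(s, J) = 2 + 2*s (F(s, J) = 2 - s*((-5 + 3) + 0) = 2 - s*(-2 + 0) = 2 - s*(-2) = 2 - (-2)*s = 2 + 2*s)
(9*F(-1, Q))*36 = (9*(2 + 2*(-1)))*36 = (9*(2 - 2))*36 = (9*0)*36 = 0*36 = 0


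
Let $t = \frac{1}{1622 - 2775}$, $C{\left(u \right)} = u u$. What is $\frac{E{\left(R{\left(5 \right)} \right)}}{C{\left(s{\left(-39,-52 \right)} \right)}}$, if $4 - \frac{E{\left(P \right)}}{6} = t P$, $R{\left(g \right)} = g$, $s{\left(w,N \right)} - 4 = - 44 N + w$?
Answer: $\frac{3078}{650293153} \approx 4.7333 \cdot 10^{-6}$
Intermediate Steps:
$s{\left(w,N \right)} = 4 + w - 44 N$ ($s{\left(w,N \right)} = 4 - \left(- w + 44 N\right) = 4 + w - 44 N$)
$C{\left(u \right)} = u^{2}$
$t = - \frac{1}{1153}$ ($t = \frac{1}{-1153} = - \frac{1}{1153} \approx -0.0008673$)
$E{\left(P \right)} = 24 + \frac{6 P}{1153}$ ($E{\left(P \right)} = 24 - 6 \left(- \frac{P}{1153}\right) = 24 + \frac{6 P}{1153}$)
$\frac{E{\left(R{\left(5 \right)} \right)}}{C{\left(s{\left(-39,-52 \right)} \right)}} = \frac{24 + \frac{6}{1153} \cdot 5}{\left(4 - 39 - -2288\right)^{2}} = \frac{24 + \frac{30}{1153}}{\left(4 - 39 + 2288\right)^{2}} = \frac{27702}{1153 \cdot 2253^{2}} = \frac{27702}{1153 \cdot 5076009} = \frac{27702}{1153} \cdot \frac{1}{5076009} = \frac{3078}{650293153}$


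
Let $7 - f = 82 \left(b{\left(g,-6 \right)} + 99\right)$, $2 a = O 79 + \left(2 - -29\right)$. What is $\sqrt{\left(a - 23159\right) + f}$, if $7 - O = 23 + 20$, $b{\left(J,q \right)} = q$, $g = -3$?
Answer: $\frac{i \sqrt{128738}}{2} \approx 179.4 i$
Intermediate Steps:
$O = -36$ ($O = 7 - \left(23 + 20\right) = 7 - 43 = -36$)
$a = - \frac{2813}{2}$ ($a = \frac{\left(-36\right) 79 + \left(2 - -29\right)}{2} = \frac{-2844 + \left(2 + 29\right)}{2} = \frac{-2844 + 31}{2} = \frac{1}{2} \left(-2813\right) = - \frac{2813}{2} \approx -1406.5$)
$f = -7619$ ($f = 7 - 82 \left(-6 + 99\right) = 7 - 82 \cdot 93 = 7 - 7626 = -7619$)
$\sqrt{\left(a - 23159\right) + f} = \sqrt{\left(- \frac{2813}{2} - 23159\right) - 7619} = \sqrt{- \frac{49131}{2} - 7619} = \sqrt{- \frac{64369}{2}} = \frac{i \sqrt{128738}}{2}$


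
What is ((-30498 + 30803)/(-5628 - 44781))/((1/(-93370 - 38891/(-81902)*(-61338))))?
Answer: -7947977018148245/229366551 ≈ -3.4652e+7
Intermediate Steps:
((-30498 + 30803)/(-5628 - 44781))/((1/(-93370 - 38891/(-81902)*(-61338)))) = (305/(-50409))/((-1/61338/(-93370 - 38891*(-1/81902)))) = (305*(-1/50409))/((-1/61338/(-93370 + 38891/81902))) = -305/(50409*(-1/61338/(-7647150849/81902))) = -305/(50409*((-81902/7647150849*(-1/61338)))) = -305/(50409*40951/234530469387981) = -305/50409*234530469387981/40951 = -7947977018148245/229366551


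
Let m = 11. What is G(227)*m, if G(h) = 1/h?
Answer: 11/227 ≈ 0.048458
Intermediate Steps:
G(227)*m = 11/227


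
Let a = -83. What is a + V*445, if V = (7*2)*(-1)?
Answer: -6313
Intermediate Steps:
V = -14 (V = 14*(-1) = -14)
a + V*445 = -83 - 14*445 = -83 - 6230 = -6313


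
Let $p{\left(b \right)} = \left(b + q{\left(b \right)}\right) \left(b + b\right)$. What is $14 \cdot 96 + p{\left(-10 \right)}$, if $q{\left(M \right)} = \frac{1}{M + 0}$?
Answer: $1546$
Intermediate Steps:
$q{\left(M \right)} = \frac{1}{M}$
$p{\left(b \right)} = 2 b \left(b + \frac{1}{b}\right)$ ($p{\left(b \right)} = \left(b + \frac{1}{b}\right) \left(b + b\right) = \left(b + \frac{1}{b}\right) 2 b = 2 b \left(b + \frac{1}{b}\right)$)
$14 \cdot 96 + p{\left(-10 \right)} = 14 \cdot 96 + \left(2 + 2 \left(-10\right)^{2}\right) = 1344 + \left(2 + 2 \cdot 100\right) = 1344 + \left(2 + 200\right) = 1344 + 202 = 1546$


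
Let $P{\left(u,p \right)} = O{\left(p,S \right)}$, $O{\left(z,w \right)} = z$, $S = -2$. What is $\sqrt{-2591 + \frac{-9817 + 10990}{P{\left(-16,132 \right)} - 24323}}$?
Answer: $\frac{17 i \sqrt{18154634}}{1423} \approx 50.902 i$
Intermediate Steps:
$P{\left(u,p \right)} = p$
$\sqrt{-2591 + \frac{-9817 + 10990}{P{\left(-16,132 \right)} - 24323}} = \sqrt{-2591 + \frac{-9817 + 10990}{132 - 24323}} = \sqrt{-2591 + \frac{1173}{-24191}} = \sqrt{-2591 + 1173 \left(- \frac{1}{24191}\right)} = \sqrt{-2591 - \frac{69}{1423}} = \sqrt{- \frac{3687062}{1423}} = \frac{17 i \sqrt{18154634}}{1423}$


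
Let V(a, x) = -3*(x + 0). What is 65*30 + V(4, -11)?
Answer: 1983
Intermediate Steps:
V(a, x) = -3*x
65*30 + V(4, -11) = 65*30 - 3*(-11) = 1950 + 33 = 1983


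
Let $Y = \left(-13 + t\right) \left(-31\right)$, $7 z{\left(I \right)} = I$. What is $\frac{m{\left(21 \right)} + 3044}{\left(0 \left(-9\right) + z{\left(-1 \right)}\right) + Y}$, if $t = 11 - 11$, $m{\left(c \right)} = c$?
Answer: $\frac{4291}{564} \approx 7.6082$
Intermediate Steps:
$z{\left(I \right)} = \frac{I}{7}$
$t = 0$ ($t = 11 - 11 = 0$)
$Y = 403$ ($Y = \left(-13 + 0\right) \left(-31\right) = \left(-13\right) \left(-31\right) = 403$)
$\frac{m{\left(21 \right)} + 3044}{\left(0 \left(-9\right) + z{\left(-1 \right)}\right) + Y} = \frac{21 + 3044}{\left(0 \left(-9\right) + \frac{1}{7} \left(-1\right)\right) + 403} = \frac{3065}{\left(0 - \frac{1}{7}\right) + 403} = \frac{3065}{- \frac{1}{7} + 403} = \frac{3065}{\frac{2820}{7}} = 3065 \cdot \frac{7}{2820} = \frac{4291}{564}$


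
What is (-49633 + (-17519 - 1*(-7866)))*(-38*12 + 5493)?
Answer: -298623582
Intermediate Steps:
(-49633 + (-17519 - 1*(-7866)))*(-38*12 + 5493) = (-49633 + (-17519 + 7866))*(-456 + 5493) = (-49633 - 9653)*5037 = -59286*5037 = -298623582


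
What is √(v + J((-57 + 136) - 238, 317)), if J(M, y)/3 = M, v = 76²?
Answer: √5299 ≈ 72.794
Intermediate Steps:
v = 5776
J(M, y) = 3*M
√(v + J((-57 + 136) - 238, 317)) = √(5776 + 3*((-57 + 136) - 238)) = √(5776 + 3*(79 - 238)) = √(5776 + 3*(-159)) = √(5776 - 477) = √5299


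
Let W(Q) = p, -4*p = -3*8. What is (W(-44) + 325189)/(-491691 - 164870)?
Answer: -325195/656561 ≈ -0.49530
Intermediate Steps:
p = 6 (p = -(-3)*8/4 = -¼*(-24) = 6)
W(Q) = 6
(W(-44) + 325189)/(-491691 - 164870) = (6 + 325189)/(-491691 - 164870) = 325195/(-656561) = 325195*(-1/656561) = -325195/656561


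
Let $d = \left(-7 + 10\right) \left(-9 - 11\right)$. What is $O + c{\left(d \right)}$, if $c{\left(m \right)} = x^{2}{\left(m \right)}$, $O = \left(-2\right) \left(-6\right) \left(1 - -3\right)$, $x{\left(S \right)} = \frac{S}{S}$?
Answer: $49$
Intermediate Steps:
$x{\left(S \right)} = 1$
$d = -60$ ($d = 3 \left(-20\right) = -60$)
$O = 48$ ($O = 12 \left(1 + 3\right) = 12 \cdot 4 = 48$)
$c{\left(m \right)} = 1$ ($c{\left(m \right)} = 1^{2} = 1$)
$O + c{\left(d \right)} = 48 + 1 = 49$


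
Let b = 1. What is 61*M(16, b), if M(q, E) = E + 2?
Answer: 183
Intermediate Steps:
M(q, E) = 2 + E
61*M(16, b) = 61*(2 + 1) = 61*3 = 183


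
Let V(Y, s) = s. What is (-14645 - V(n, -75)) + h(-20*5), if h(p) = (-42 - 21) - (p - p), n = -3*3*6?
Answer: -14633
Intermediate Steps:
n = -54 (n = -9*6 = -54)
h(p) = -63 (h(p) = -63 - 1*0 = -63 + 0 = -63)
(-14645 - V(n, -75)) + h(-20*5) = (-14645 - 1*(-75)) - 63 = (-14645 + 75) - 63 = -14570 - 63 = -14633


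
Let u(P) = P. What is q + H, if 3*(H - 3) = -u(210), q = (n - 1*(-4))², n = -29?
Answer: 558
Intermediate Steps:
q = 625 (q = (-29 - 1*(-4))² = (-29 + 4)² = (-25)² = 625)
H = -67 (H = 3 + (-1*210)/3 = 3 + (⅓)*(-210) = 3 - 70 = -67)
q + H = 625 - 67 = 558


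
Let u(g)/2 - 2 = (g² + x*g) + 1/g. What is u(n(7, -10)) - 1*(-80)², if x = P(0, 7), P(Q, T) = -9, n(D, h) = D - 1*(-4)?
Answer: -69870/11 ≈ -6351.8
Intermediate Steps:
n(D, h) = 4 + D (n(D, h) = D + 4 = 4 + D)
x = -9
u(g) = 4 - 18*g + 2/g + 2*g² (u(g) = 4 + 2*((g² - 9*g) + 1/g) = 4 + 2*(1/g + g² - 9*g) = 4 + (-18*g + 2/g + 2*g²) = 4 - 18*g + 2/g + 2*g²)
u(n(7, -10)) - 1*(-80)² = (4 - 18*(4 + 7) + 2/(4 + 7) + 2*(4 + 7)²) - 1*(-80)² = (4 - 18*11 + 2/11 + 2*11²) - 1*6400 = (4 - 198 + 2*(1/11) + 2*121) - 6400 = (4 - 198 + 2/11 + 242) - 6400 = 530/11 - 6400 = -69870/11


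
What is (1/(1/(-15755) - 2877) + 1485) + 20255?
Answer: 985411920885/45327136 ≈ 21740.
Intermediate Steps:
(1/(1/(-15755) - 2877) + 1485) + 20255 = (1/(-1/15755 - 2877) + 1485) + 20255 = (1/(-45327136/15755) + 1485) + 20255 = (-15755/45327136 + 1485) + 20255 = 67310781205/45327136 + 20255 = 985411920885/45327136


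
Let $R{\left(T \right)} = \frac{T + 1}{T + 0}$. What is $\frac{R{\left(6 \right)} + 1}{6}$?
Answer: $\frac{13}{36} \approx 0.36111$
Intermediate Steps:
$R{\left(T \right)} = \frac{1 + T}{T}$
$\frac{R{\left(6 \right)} + 1}{6} = \frac{\frac{1 + 6}{6} + 1}{6} = \left(\frac{1}{6} \cdot 7 + 1\right) \frac{1}{6} = \left(\frac{7}{6} + 1\right) \frac{1}{6} = \frac{13}{6} \cdot \frac{1}{6} = \frac{13}{36}$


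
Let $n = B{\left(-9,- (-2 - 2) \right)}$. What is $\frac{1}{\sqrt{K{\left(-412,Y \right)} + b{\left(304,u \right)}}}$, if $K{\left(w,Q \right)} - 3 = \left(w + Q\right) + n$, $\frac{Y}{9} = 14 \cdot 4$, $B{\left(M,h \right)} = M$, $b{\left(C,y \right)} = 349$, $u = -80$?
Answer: $\frac{\sqrt{435}}{435} \approx 0.047946$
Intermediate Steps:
$n = -9$
$Y = 504$ ($Y = 9 \cdot 14 \cdot 4 = 9 \cdot 56 = 504$)
$K{\left(w,Q \right)} = -6 + Q + w$ ($K{\left(w,Q \right)} = 3 - \left(9 - Q - w\right) = 3 + \left(-9 + Q + w\right) = -6 + Q + w$)
$\frac{1}{\sqrt{K{\left(-412,Y \right)} + b{\left(304,u \right)}}} = \frac{1}{\sqrt{\left(-6 + 504 - 412\right) + 349}} = \frac{1}{\sqrt{86 + 349}} = \frac{1}{\sqrt{435}} = \frac{\sqrt{435}}{435}$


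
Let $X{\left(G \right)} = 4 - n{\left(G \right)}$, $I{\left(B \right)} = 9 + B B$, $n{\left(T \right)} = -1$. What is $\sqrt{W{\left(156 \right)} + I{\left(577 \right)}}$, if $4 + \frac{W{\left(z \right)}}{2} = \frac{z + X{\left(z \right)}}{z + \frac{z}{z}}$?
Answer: $\frac{2 \sqrt{2051610531}}{157} \approx 577.0$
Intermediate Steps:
$I{\left(B \right)} = 9 + B^{2}$
$X{\left(G \right)} = 5$ ($X{\left(G \right)} = 4 - -1 = 4 + 1 = 5$)
$W{\left(z \right)} = -8 + \frac{2 \left(5 + z\right)}{1 + z}$ ($W{\left(z \right)} = -8 + 2 \frac{z + 5}{z + \frac{z}{z}} = -8 + 2 \frac{5 + z}{z + 1} = -8 + 2 \frac{5 + z}{1 + z} = -8 + \frac{2 \left(5 + z\right)}{1 + z}$)
$\sqrt{W{\left(156 \right)} + I{\left(577 \right)}} = \sqrt{\frac{2 \left(1 - 468\right)}{1 + 156} + \left(9 + 577^{2}\right)} = \sqrt{\frac{2 \left(1 - 468\right)}{157} + \left(9 + 332929\right)} = \sqrt{2 \cdot \frac{1}{157} \left(-467\right) + 332938} = \sqrt{- \frac{934}{157} + 332938} = \sqrt{\frac{52270332}{157}} = \frac{2 \sqrt{2051610531}}{157}$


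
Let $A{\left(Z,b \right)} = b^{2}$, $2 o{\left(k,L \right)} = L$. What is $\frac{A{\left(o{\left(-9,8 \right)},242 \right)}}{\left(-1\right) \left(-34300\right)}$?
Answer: $\frac{14641}{8575} \approx 1.7074$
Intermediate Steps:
$o{\left(k,L \right)} = \frac{L}{2}$
$\frac{A{\left(o{\left(-9,8 \right)},242 \right)}}{\left(-1\right) \left(-34300\right)} = \frac{242^{2}}{\left(-1\right) \left(-34300\right)} = \frac{58564}{34300} = 58564 \cdot \frac{1}{34300} = \frac{14641}{8575}$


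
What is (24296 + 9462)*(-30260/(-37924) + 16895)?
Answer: 5407662287480/9481 ≈ 5.7037e+8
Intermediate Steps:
(24296 + 9462)*(-30260/(-37924) + 16895) = 33758*(-30260*(-1/37924) + 16895) = 33758*(7565/9481 + 16895) = 33758*(160189060/9481) = 5407662287480/9481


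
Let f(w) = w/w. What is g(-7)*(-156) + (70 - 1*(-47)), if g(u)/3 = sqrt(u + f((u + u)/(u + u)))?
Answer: 117 - 468*I*sqrt(6) ≈ 117.0 - 1146.4*I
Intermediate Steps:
f(w) = 1
g(u) = 3*sqrt(1 + u) (g(u) = 3*sqrt(u + 1) = 3*sqrt(1 + u))
g(-7)*(-156) + (70 - 1*(-47)) = (3*sqrt(1 - 7))*(-156) + (70 - 1*(-47)) = (3*sqrt(-6))*(-156) + (70 + 47) = (3*(I*sqrt(6)))*(-156) + 117 = (3*I*sqrt(6))*(-156) + 117 = -468*I*sqrt(6) + 117 = 117 - 468*I*sqrt(6)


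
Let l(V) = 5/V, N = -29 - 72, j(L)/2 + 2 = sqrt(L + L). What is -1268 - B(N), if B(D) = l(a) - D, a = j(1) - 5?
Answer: -99892/73 + 10*sqrt(2)/73 ≈ -1368.2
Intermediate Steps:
j(L) = -4 + 2*sqrt(2)*sqrt(L) (j(L) = -4 + 2*sqrt(L + L) = -4 + 2*sqrt(2*L) = -4 + 2*(sqrt(2)*sqrt(L)) = -4 + 2*sqrt(2)*sqrt(L))
a = -9 + 2*sqrt(2) (a = (-4 + 2*sqrt(2)*sqrt(1)) - 5 = (-4 + 2*sqrt(2)*1) - 5 = (-4 + 2*sqrt(2)) - 5 = -9 + 2*sqrt(2) ≈ -6.1716)
N = -101
B(D) = -D + 5/(-9 + 2*sqrt(2)) (B(D) = 5/(-9 + 2*sqrt(2)) - D = -D + 5/(-9 + 2*sqrt(2)))
-1268 - B(N) = -1268 - (-45/73 - 1*(-101) - 10*sqrt(2)/73) = -1268 - (-45/73 + 101 - 10*sqrt(2)/73) = -1268 - (7328/73 - 10*sqrt(2)/73) = -1268 + (-7328/73 + 10*sqrt(2)/73) = -99892/73 + 10*sqrt(2)/73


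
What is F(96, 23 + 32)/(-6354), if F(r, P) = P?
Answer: -55/6354 ≈ -0.0086560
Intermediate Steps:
F(96, 23 + 32)/(-6354) = (23 + 32)/(-6354) = 55*(-1/6354) = -55/6354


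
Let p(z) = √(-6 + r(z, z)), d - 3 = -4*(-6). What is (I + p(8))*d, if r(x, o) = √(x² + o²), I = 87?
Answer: 2349 + 27*√(-6 + 8*√2) ≈ 2411.2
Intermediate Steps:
d = 27 (d = 3 - 4*(-6) = 3 + 24 = 27)
r(x, o) = √(o² + x²)
p(z) = √(-6 + √2*√(z²)) (p(z) = √(-6 + √(z² + z²)) = √(-6 + √(2*z²)) = √(-6 + √2*√(z²)))
(I + p(8))*d = (87 + √(-6 + √2*√(8²)))*27 = (87 + √(-6 + √2*√64))*27 = (87 + √(-6 + √2*8))*27 = (87 + √(-6 + 8*√2))*27 = 2349 + 27*√(-6 + 8*√2)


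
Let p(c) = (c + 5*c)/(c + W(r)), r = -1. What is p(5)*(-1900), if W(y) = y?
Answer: -14250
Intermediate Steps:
p(c) = 6*c/(-1 + c) (p(c) = (c + 5*c)/(c - 1) = (6*c)/(-1 + c) = 6*c/(-1 + c))
p(5)*(-1900) = (6*5/(-1 + 5))*(-1900) = (6*5/4)*(-1900) = (6*5*(¼))*(-1900) = (15/2)*(-1900) = -14250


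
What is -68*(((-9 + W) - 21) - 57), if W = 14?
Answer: 4964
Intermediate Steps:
-68*(((-9 + W) - 21) - 57) = -68*(((-9 + 14) - 21) - 57) = -68*((5 - 21) - 57) = -68*(-16 - 57) = -68*(-73) = 4964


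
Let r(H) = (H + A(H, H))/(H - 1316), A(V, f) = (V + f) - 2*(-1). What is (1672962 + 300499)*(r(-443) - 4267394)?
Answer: -14813478555502459/1759 ≈ -8.4215e+12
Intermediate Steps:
A(V, f) = 2 + V + f (A(V, f) = (V + f) + 2 = 2 + V + f)
r(H) = (2 + 3*H)/(-1316 + H) (r(H) = (H + (2 + H + H))/(H - 1316) = (H + (2 + 2*H))/(-1316 + H) = (2 + 3*H)/(-1316 + H))
(1672962 + 300499)*(r(-443) - 4267394) = (1672962 + 300499)*((2 + 3*(-443))/(-1316 - 443) - 4267394) = 1973461*((2 - 1329)/(-1759) - 4267394) = 1973461*(-1/1759*(-1327) - 4267394) = 1973461*(1327/1759 - 4267394) = 1973461*(-7506344719/1759) = -14813478555502459/1759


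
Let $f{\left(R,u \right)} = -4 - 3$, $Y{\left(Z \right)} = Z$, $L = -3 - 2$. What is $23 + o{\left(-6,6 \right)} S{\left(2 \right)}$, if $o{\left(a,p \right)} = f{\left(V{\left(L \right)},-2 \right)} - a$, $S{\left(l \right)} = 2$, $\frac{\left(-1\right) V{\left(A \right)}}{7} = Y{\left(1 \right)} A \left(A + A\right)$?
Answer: $21$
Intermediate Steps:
$L = -5$
$V{\left(A \right)} = - 14 A^{2}$ ($V{\left(A \right)} = - 7 \cdot 1 A \left(A + A\right) = - 7 A 2 A = - 7 \cdot 2 A^{2} = - 14 A^{2}$)
$f{\left(R,u \right)} = -7$
$o{\left(a,p \right)} = -7 - a$
$23 + o{\left(-6,6 \right)} S{\left(2 \right)} = 23 + \left(-7 - -6\right) 2 = 23 + \left(-7 + 6\right) 2 = 23 - 2 = 21$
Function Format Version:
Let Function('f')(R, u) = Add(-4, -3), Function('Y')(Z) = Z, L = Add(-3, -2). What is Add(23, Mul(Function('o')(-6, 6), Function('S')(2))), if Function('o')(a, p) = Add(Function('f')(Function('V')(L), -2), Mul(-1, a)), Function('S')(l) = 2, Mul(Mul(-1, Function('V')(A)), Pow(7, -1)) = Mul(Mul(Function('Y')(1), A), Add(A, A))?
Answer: 21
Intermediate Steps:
L = -5
Function('V')(A) = Mul(-14, Pow(A, 2)) (Function('V')(A) = Mul(-7, Mul(Mul(1, A), Add(A, A))) = Mul(-7, Mul(A, Mul(2, A))) = Mul(-7, Mul(2, Pow(A, 2))) = Mul(-14, Pow(A, 2)))
Function('f')(R, u) = -7
Function('o')(a, p) = Add(-7, Mul(-1, a))
Add(23, Mul(Function('o')(-6, 6), Function('S')(2))) = Add(23, Mul(Add(-7, Mul(-1, -6)), 2)) = Add(23, Mul(Add(-7, 6), 2)) = Add(23, Mul(-1, 2)) = Add(23, -2) = 21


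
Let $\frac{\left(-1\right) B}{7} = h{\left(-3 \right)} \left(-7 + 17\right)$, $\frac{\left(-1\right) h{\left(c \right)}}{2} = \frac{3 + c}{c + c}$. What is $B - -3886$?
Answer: $3886$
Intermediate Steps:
$h{\left(c \right)} = - \frac{3 + c}{c}$ ($h{\left(c \right)} = - 2 \frac{3 + c}{c + c} = - 2 \frac{3 + c}{2 c} = - \frac{3 + c}{c}$)
$B = 0$ ($B = - 7 \frac{-3 - -3}{-3} \left(-7 + 17\right) = - 7 - \frac{-3 + 3}{3} \cdot 10 = - 7 \left(- \frac{1}{3}\right) 0 \cdot 10 = - 7 \cdot 0 \cdot 10 = \left(-7\right) 0 = 0$)
$B - -3886 = 0 - -3886 = 0 + 3886 = 3886$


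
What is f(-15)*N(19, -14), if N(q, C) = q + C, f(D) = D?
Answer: -75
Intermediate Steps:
N(q, C) = C + q
f(-15)*N(19, -14) = -15*(-14 + 19) = -15*5 = -75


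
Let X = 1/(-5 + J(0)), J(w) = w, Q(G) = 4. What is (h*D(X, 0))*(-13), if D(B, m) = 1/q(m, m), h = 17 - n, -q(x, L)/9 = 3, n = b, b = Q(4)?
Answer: 169/27 ≈ 6.2593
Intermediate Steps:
b = 4
n = 4
q(x, L) = -27 (q(x, L) = -9*3 = -27)
h = 13 (h = 17 - 1*4 = 17 - 4 = 13)
X = -⅕ (X = 1/(-5 + 0) = 1/(-5) = -⅕ ≈ -0.20000)
D(B, m) = -1/27 (D(B, m) = 1/(-27) = -1/27)
(h*D(X, 0))*(-13) = (13*(-1/27))*(-13) = -13/27*(-13) = 169/27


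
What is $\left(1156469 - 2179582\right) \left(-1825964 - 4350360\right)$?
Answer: $6319077376612$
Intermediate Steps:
$\left(1156469 - 2179582\right) \left(-1825964 - 4350360\right) = \left(1156469 - 2179582\right) \left(-6176324\right) = \left(-1023113\right) \left(-6176324\right) = 6319077376612$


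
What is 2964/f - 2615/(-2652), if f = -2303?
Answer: -1838183/6107556 ≈ -0.30097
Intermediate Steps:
2964/f - 2615/(-2652) = 2964/(-2303) - 2615/(-2652) = 2964*(-1/2303) - 2615*(-1/2652) = -2964/2303 + 2615/2652 = -1838183/6107556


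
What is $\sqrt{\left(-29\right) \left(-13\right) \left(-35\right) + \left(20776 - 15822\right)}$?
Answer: $i \sqrt{8241} \approx 90.78 i$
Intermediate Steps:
$\sqrt{\left(-29\right) \left(-13\right) \left(-35\right) + \left(20776 - 15822\right)} = \sqrt{377 \left(-35\right) + 4954} = \sqrt{-13195 + 4954} = \sqrt{-8241} = i \sqrt{8241}$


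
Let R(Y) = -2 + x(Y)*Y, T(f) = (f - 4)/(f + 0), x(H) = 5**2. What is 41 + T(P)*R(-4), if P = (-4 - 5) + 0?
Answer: -319/3 ≈ -106.33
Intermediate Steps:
x(H) = 25
P = -9 (P = -9 + 0 = -9)
T(f) = (-4 + f)/f
R(Y) = -2 + 25*Y
41 + T(P)*R(-4) = 41 + ((-4 - 9)/(-9))*(-2 + 25*(-4)) = 41 + (-1/9*(-13))*(-2 - 100) = 41 + (13/9)*(-102) = 41 - 442/3 = -319/3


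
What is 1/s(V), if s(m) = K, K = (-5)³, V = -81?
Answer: -1/125 ≈ -0.0080000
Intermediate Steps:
K = -125
s(m) = -125
1/s(V) = 1/(-125) = -1/125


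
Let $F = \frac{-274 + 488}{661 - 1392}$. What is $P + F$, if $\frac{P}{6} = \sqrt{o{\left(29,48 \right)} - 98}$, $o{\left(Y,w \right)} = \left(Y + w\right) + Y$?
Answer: $- \frac{214}{731} + 12 \sqrt{2} \approx 16.678$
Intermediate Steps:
$o{\left(Y,w \right)} = w + 2 Y$
$F = - \frac{214}{731}$ ($F = \frac{214}{-731} = 214 \left(- \frac{1}{731}\right) = - \frac{214}{731} \approx -0.29275$)
$P = 12 \sqrt{2}$ ($P = 6 \sqrt{\left(48 + 2 \cdot 29\right) - 98} = 6 \sqrt{\left(48 + 58\right) - 98} = 6 \sqrt{106 - 98} = 6 \sqrt{8} = 6 \cdot 2 \sqrt{2} = 12 \sqrt{2} \approx 16.971$)
$P + F = 12 \sqrt{2} - \frac{214}{731} = - \frac{214}{731} + 12 \sqrt{2}$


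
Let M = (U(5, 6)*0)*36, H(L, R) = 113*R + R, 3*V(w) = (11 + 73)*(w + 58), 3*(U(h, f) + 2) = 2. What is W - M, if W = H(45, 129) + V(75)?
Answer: 18430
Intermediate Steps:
U(h, f) = -4/3 (U(h, f) = -2 + (1/3)*2 = -2 + 2/3 = -4/3)
V(w) = 1624 + 28*w (V(w) = ((11 + 73)*(w + 58))/3 = (84*(58 + w))/3 = (4872 + 84*w)/3 = 1624 + 28*w)
H(L, R) = 114*R
M = 0 (M = -4/3*0*36 = 0*36 = 0)
W = 18430 (W = 114*129 + (1624 + 28*75) = 14706 + (1624 + 2100) = 14706 + 3724 = 18430)
W - M = 18430 - 1*0 = 18430 + 0 = 18430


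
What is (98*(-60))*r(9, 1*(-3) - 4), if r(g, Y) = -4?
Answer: 23520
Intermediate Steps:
(98*(-60))*r(9, 1*(-3) - 4) = (98*(-60))*(-4) = -5880*(-4) = 23520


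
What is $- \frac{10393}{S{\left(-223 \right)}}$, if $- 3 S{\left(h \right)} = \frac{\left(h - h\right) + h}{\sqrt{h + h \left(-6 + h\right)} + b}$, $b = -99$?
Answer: $\frac{3086721}{223} - \frac{62358 \sqrt{12711}}{223} \approx -17685.0$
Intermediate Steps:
$S{\left(h \right)} = - \frac{h}{3 \left(-99 + \sqrt{h + h \left(-6 + h\right)}\right)}$ ($S{\left(h \right)} = - \frac{\left(\left(h - h\right) + h\right) \frac{1}{\sqrt{h + h \left(-6 + h\right)} - 99}}{3} = - \frac{\left(0 + h\right) \frac{1}{-99 + \sqrt{h + h \left(-6 + h\right)}}}{3} = - \frac{h \frac{1}{-99 + \sqrt{h + h \left(-6 + h\right)}}}{3} = - \frac{h}{3 \left(-99 + \sqrt{h + h \left(-6 + h\right)}\right)}$)
$- \frac{10393}{S{\left(-223 \right)}} = - \frac{10393}{\left(-1\right) \left(-223\right) \frac{1}{-297 + 3 \sqrt{- 223 \left(-5 - 223\right)}}} = - \frac{10393}{\left(-1\right) \left(-223\right) \frac{1}{-297 + 3 \sqrt{\left(-223\right) \left(-228\right)}}} = - \frac{10393}{\left(-1\right) \left(-223\right) \frac{1}{-297 + 3 \sqrt{50844}}} = - \frac{10393}{\left(-1\right) \left(-223\right) \frac{1}{-297 + 3 \cdot 2 \sqrt{12711}}} = - \frac{10393}{\left(-1\right) \left(-223\right) \frac{1}{-297 + 6 \sqrt{12711}}} = - \frac{10393}{223 \frac{1}{-297 + 6 \sqrt{12711}}} = - 10393 \left(- \frac{297}{223} + \frac{6 \sqrt{12711}}{223}\right) = \frac{3086721}{223} - \frac{62358 \sqrt{12711}}{223}$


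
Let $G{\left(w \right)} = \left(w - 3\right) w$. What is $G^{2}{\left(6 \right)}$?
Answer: $324$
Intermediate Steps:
$G{\left(w \right)} = w \left(-3 + w\right)$ ($G{\left(w \right)} = \left(-3 + w\right) w = w \left(-3 + w\right)$)
$G^{2}{\left(6 \right)} = \left(6 \left(-3 + 6\right)\right)^{2} = \left(6 \cdot 3\right)^{2} = 18^{2} = 324$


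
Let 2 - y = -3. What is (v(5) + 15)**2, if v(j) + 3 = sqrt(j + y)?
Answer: (12 + sqrt(10))**2 ≈ 229.89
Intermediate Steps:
y = 5 (y = 2 - 1*(-3) = 2 + 3 = 5)
v(j) = -3 + sqrt(5 + j) (v(j) = -3 + sqrt(j + 5) = -3 + sqrt(5 + j))
(v(5) + 15)**2 = ((-3 + sqrt(5 + 5)) + 15)**2 = ((-3 + sqrt(10)) + 15)**2 = (12 + sqrt(10))**2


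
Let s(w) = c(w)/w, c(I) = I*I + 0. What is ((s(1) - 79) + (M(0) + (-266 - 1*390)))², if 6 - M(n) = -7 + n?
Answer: 519841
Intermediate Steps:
c(I) = I² (c(I) = I² + 0 = I²)
s(w) = w (s(w) = w²/w = w)
M(n) = 13 - n (M(n) = 6 - (-7 + n) = 6 + (7 - n) = 13 - n)
((s(1) - 79) + (M(0) + (-266 - 1*390)))² = ((1 - 79) + ((13 - 1*0) + (-266 - 1*390)))² = (-78 + ((13 + 0) + (-266 - 390)))² = (-78 + (13 - 656))² = (-78 - 643)² = (-721)² = 519841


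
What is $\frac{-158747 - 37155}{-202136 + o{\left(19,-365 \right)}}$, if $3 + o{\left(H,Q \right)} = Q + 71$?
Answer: $\frac{27986}{28919} \approx 0.96774$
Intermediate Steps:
$o{\left(H,Q \right)} = 68 + Q$ ($o{\left(H,Q \right)} = -3 + \left(Q + 71\right) = -3 + \left(71 + Q\right) = 68 + Q$)
$\frac{-158747 - 37155}{-202136 + o{\left(19,-365 \right)}} = \frac{-158747 - 37155}{-202136 + \left(68 - 365\right)} = - \frac{195902}{-202136 - 297} = - \frac{195902}{-202433} = \left(-195902\right) \left(- \frac{1}{202433}\right) = \frac{27986}{28919}$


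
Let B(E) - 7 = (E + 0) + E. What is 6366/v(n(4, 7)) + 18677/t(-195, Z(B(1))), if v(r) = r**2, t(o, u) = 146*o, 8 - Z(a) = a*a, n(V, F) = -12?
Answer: 4959737/113880 ≈ 43.552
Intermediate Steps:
B(E) = 7 + 2*E (B(E) = 7 + ((E + 0) + E) = 7 + (E + E) = 7 + 2*E)
Z(a) = 8 - a**2 (Z(a) = 8 - a*a = 8 - a**2)
6366/v(n(4, 7)) + 18677/t(-195, Z(B(1))) = 6366/((-12)**2) + 18677/((146*(-195))) = 6366/144 + 18677/(-28470) = 6366*(1/144) + 18677*(-1/28470) = 1061/24 - 18677/28470 = 4959737/113880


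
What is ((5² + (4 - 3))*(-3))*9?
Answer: -702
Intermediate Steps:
((5² + (4 - 3))*(-3))*9 = ((25 + 1)*(-3))*9 = (26*(-3))*9 = -78*9 = -702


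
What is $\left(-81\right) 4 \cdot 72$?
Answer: $-23328$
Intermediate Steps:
$\left(-81\right) 4 \cdot 72 = \left(-324\right) 72 = -23328$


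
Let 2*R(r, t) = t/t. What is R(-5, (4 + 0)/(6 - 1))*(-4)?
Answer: -2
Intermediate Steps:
R(r, t) = ½ (R(r, t) = (t/t)/2 = (½)*1 = ½)
R(-5, (4 + 0)/(6 - 1))*(-4) = (½)*(-4) = -2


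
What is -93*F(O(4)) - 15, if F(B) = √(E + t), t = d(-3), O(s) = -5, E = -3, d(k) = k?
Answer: -15 - 93*I*√6 ≈ -15.0 - 227.8*I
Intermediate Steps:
t = -3
F(B) = I*√6 (F(B) = √(-3 - 3) = √(-6) = I*√6)
-93*F(O(4)) - 15 = -93*I*√6 - 15 = -15 - 93*I*√6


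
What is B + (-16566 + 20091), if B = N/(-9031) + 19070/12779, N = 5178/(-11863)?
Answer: 4828032531178547/1369075008587 ≈ 3526.5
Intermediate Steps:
N = -5178/11863 (N = 5178*(-1/11863) = -5178/11863 ≈ -0.43648)
B = 2043125909372/1369075008587 (B = -5178/11863/(-9031) + 19070/12779 = -5178/11863*(-1/9031) + 19070*(1/12779) = 5178/107134753 + 19070/12779 = 2043125909372/1369075008587 ≈ 1.4923)
B + (-16566 + 20091) = 2043125909372/1369075008587 + (-16566 + 20091) = 2043125909372/1369075008587 + 3525 = 4828032531178547/1369075008587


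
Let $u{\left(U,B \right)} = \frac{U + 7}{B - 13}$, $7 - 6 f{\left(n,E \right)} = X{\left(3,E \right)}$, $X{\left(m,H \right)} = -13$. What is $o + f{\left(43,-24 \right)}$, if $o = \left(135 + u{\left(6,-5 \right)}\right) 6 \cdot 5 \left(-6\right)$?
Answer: $- \frac{72500}{3} \approx -24167.0$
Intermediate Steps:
$f{\left(n,E \right)} = \frac{10}{3}$ ($f{\left(n,E \right)} = \frac{7}{6} - - \frac{13}{6} = \frac{7}{6} + \frac{13}{6} = \frac{10}{3}$)
$u{\left(U,B \right)} = \frac{7 + U}{-13 + B}$
$o = -24170$ ($o = \left(135 + \frac{7 + 6}{-13 - 5}\right) 6 \cdot 5 \left(-6\right) = \left(135 + \frac{1}{-18} \cdot 13\right) 30 \left(-6\right) = \left(135 - \frac{13}{18}\right) \left(-180\right) = \frac{2417}{18} \left(-180\right) = -24170$)
$o + f{\left(43,-24 \right)} = -24170 + \frac{10}{3} = - \frac{72500}{3}$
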